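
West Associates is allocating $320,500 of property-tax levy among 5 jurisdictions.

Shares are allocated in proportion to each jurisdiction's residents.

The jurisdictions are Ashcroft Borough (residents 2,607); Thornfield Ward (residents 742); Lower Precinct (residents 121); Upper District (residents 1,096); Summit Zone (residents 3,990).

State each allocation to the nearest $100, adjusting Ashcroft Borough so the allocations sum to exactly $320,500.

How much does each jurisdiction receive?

Residents total: 8,556.
Pro-rata amounts: Ashcroft Borough 2,607/8,556 × $320,500 = 97,655.86; Thornfield Ward 742/8,556 × $320,500 = 27,794.65; Lower Precinct 121/8,556 × $320,500 = 4,532.55; Upper District 1,096/8,556 × $320,500 = 41,055.17; Summit Zone 3,990/8,556 × $320,500 = 149,461.78.
Rounded to nearest $100: Ashcroft Borough $97,700; Thornfield Ward $27,800; Lower Precinct $4,500; Upper District $41,100; Summit Zone $149,500. Sum = $320,600.
Difference $320,500 − $320,600 = −$100 applied to Ashcroft Borough: Ashcroft Borough becomes $97,600.

Ashcroft Borough: $97,600 · Thornfield Ward: $27,800 · Lower Precinct: $4,500 · Upper District: $41,100 · Summit Zone: $149,500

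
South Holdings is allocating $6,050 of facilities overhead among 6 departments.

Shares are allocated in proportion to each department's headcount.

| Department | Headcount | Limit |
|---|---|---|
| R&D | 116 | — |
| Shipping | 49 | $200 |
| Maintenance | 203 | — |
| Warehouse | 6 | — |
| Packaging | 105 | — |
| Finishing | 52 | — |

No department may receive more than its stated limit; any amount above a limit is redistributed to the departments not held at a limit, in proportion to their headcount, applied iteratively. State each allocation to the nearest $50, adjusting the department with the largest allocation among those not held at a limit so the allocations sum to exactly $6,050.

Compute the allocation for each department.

R&D: $1,400 · Shipping: $200 · Maintenance: $2,500 · Warehouse: $50 · Packaging: $1,250 · Finishing: $650

Sum of headcount: 531.
Proportional shares (ignoring caps): R&D 1,321.66; Shipping 558.29; Maintenance 2,312.90; Warehouse 68.36; Packaging 1,196.33; Finishing 592.47.
Cap binds for Shipping ($200); remaining pool $5,850 reallocated over remaining headcount 482.
Shares after redistribution: R&D 1,407.88 → $1,400; Maintenance 2,463.80 → $2,450; Warehouse 72.82 → $50; Packaging 1,274.38 → $1,250; Finishing 631.12 → $650.
Rounding difference +$50 applied to Maintenance → $2,500.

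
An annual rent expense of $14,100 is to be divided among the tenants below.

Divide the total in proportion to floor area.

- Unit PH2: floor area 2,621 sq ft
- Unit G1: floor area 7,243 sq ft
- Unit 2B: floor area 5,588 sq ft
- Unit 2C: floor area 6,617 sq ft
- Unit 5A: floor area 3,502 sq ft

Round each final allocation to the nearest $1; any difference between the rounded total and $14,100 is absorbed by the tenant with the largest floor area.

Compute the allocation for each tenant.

Unit PH2: $1,445 · Unit G1: $3,994 · Unit 2B: $3,081 · Unit 2C: $3,649 · Unit 5A: $1,931

Floor area total: 2,621 + 7,243 + 5,588 + 6,617 + 3,502 = 25,571.
Pro-rata amounts: Unit PH2 1,445.23; Unit G1 3,993.83; Unit 2B 3,081.26; Unit 2C 3,648.65; Unit 5A 1,931.02.
At nearest $1: Unit PH2 $1,445; Unit G1 $3,994; Unit 2B $3,081; Unit 2C $3,649; Unit 5A $1,931. Sum = $14,100.
No rounding difference to absorb.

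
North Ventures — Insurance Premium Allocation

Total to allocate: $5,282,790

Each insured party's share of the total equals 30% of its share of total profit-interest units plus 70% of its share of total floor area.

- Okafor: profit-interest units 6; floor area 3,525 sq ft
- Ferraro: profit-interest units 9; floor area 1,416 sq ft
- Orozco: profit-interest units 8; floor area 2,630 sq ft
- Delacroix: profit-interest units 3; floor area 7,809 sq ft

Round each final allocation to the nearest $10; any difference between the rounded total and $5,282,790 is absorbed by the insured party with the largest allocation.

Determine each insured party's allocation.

Profit-interest units total 26; floor area total 15,380.
Combined weights (30% profit-interest units + 70% floor area): Okafor 0.2297; Ferraro 0.1683; Orozco 0.2120; Delacroix 0.3900.
Unrounded shares: Okafor 1,213,279.36; Ferraro 889,059.16; Orozco 1,119,996.93; Delacroix 2,060,454.56.
Rounded to nearest $10: Okafor $1,213,280; Ferraro $889,060; Orozco $1,120,000; Delacroix $2,060,450. Sum = $5,282,790.
Rounded total matches; no reconciliation needed.

Okafor: $1,213,280 · Ferraro: $889,060 · Orozco: $1,120,000 · Delacroix: $2,060,450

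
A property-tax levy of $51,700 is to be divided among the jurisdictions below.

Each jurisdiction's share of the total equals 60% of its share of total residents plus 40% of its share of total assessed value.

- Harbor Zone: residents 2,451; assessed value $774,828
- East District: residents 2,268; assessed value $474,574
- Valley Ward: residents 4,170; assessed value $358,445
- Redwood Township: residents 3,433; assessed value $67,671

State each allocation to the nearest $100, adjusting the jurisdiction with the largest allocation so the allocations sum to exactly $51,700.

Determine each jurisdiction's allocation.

Harbor Zone: $15,700 | East District: $11,600 | Valley Ward: $14,900 | Redwood Township: $9,500

Residents total 12,322; assessed value total 1,675,518.
Combined weights (60% residents + 40% assessed value): Harbor Zone 0.3043; East District 0.2237; Valley Ward 0.2886; Redwood Township 0.1833.
Pro-rata amounts: Harbor Zone 15,733.54; East District 11,566.98; Valley Ward 14,921.85; Redwood Township 9,477.63.
After rounding ($100): Harbor Zone $15,700; East District $11,600; Valley Ward $14,900; Redwood Township $9,500. Sum = $51,700.
Sum already equals the total — no adjustment.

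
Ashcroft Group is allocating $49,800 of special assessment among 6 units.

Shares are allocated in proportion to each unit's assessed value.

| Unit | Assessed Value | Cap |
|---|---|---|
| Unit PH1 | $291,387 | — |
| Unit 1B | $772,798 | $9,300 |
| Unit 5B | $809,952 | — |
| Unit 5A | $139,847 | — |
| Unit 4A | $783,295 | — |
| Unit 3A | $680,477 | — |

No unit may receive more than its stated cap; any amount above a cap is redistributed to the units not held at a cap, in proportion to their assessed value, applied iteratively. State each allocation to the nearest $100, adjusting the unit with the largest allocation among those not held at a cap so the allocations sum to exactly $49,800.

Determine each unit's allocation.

Assessed value total: 3,477,756.
Pro-rata shares before constraints: Unit PH1 4,172.54; Unit 1B 11,066.14; Unit 5B 11,598.17; Unit 5A 2,002.55; Unit 4A 11,216.45; Unit 3A 9,744.14.
Cap binds for Unit 1B ($9,300); remaining pool $40,500 reallocated over remaining assessed value 2,704,958.
Redistributed shares: Unit PH1 4,362.79 → $4,400; Unit 5B 12,127.01 → $12,100; Unit 5A 2,093.86 → $2,100; Unit 4A 11,727.89 → $11,700; Unit 3A 10,188.45 → $10,200.

Unit PH1: $4,400 · Unit 1B: $9,300 · Unit 5B: $12,100 · Unit 5A: $2,100 · Unit 4A: $11,700 · Unit 3A: $10,200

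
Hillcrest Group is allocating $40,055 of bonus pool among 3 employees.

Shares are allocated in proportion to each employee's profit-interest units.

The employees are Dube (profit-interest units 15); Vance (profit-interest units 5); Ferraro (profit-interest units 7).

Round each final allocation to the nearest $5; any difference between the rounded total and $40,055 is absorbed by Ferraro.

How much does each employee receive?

Dube: $22,255 | Vance: $7,420 | Ferraro: $10,380

Sum of profit-interest units: 27.
Pro-rata amounts: Dube 15/27 × $40,055 = 22,252.78; Vance 5/27 × $40,055 = 7,417.59; Ferraro 7/27 × $40,055 = 10,384.63.
After rounding ($5): Dube $22,255; Vance $7,420; Ferraro $10,385. Sum = $40,060.
Difference $40,055 − $40,060 = −$5 applied to Ferraro: Ferraro becomes $10,380.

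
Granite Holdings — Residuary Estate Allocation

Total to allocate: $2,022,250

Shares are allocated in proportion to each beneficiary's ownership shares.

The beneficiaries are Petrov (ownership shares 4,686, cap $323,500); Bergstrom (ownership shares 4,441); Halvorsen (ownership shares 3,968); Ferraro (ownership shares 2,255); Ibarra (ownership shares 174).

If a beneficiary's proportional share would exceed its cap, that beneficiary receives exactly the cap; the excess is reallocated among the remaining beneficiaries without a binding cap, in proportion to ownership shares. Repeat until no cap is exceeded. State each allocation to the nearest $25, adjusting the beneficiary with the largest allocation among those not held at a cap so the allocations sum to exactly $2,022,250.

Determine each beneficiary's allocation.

Sum of ownership shares: 15,524.
Proportional shares (ignoring caps): Petrov 610,426.66; Bergstrom 578,511.48; Halvorsen 516,895.65; Ferraro 293,749.92; Ibarra 22,666.29.
Capped: Petrov ($323,500); balance $1,698,750 reallocated over remaining ownership shares 10,838.
Remaining shares: Bergstrom 696,083.11 → $696,075; Halvorsen 621,945.01 → $621,950; Ferraro 353,449.09 → $353,450; Ibarra 27,272.79 → $27,275.

Petrov: $323,500 | Bergstrom: $696,075 | Halvorsen: $621,950 | Ferraro: $353,450 | Ibarra: $27,275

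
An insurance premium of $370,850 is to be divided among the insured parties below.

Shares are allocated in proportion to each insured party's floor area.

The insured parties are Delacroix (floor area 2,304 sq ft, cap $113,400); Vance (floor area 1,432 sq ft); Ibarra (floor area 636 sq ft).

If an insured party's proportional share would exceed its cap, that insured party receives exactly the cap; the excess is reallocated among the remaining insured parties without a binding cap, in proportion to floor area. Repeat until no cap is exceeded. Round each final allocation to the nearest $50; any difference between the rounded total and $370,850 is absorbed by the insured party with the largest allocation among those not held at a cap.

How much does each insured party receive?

Floor area total: 4,372.
Pro-rata shares before constraints: Delacroix 195,434.22; Vance 121,467.80; Ibarra 53,947.99.
Held at cap: Delacroix ($113,400); remaining pool $257,450 reallocated over remaining floor area 2,068.
Remaining shares: Vance 178,272.92 → $178,250; Ibarra 79,177.08 → $79,200.

Delacroix: $113,400 · Vance: $178,250 · Ibarra: $79,200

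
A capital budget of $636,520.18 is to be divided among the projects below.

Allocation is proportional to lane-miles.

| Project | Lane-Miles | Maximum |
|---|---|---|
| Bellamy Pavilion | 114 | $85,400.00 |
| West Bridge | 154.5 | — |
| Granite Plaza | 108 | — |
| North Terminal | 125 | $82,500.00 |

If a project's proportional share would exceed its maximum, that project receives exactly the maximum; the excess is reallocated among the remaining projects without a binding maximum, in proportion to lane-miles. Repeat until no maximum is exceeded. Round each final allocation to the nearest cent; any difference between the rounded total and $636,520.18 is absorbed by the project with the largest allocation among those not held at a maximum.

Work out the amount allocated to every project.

Combined lane-miles = 501.5.
Proportional shares (ignoring caps): Bellamy Pavilion 144,692.5235; West Bridge 196,096.4463; Granite Plaza 137,077.1275; North Terminal 158,654.0828.
Capped: Bellamy Pavilion ($85,400.00), North Terminal ($82,500.00); balance $468,620.18 reallocated over remaining lane-miles 262.5.
Remaining shares: West Bridge 275,816.4488 → $275,816.45; Granite Plaza 192,803.7312 → $192,803.73.

Bellamy Pavilion: $85,400.00; West Bridge: $275,816.45; Granite Plaza: $192,803.73; North Terminal: $82,500.00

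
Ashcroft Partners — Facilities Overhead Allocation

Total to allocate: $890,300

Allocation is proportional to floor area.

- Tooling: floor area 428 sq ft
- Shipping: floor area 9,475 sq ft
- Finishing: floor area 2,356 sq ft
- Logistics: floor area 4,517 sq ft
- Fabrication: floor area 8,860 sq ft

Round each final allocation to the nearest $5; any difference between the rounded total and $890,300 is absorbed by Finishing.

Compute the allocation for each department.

Total floor area = 25,636.
Pro-rata amounts: Tooling 428/25,636 × $890,300 = 14,863.80; Shipping 9,475/25,636 × $890,300 = 329,052.60; Finishing 2,356/25,636 × $890,300 = 81,820.36; Logistics 4,517/25,636 × $890,300 = 156,868.67; Fabrication 8,860/25,636 × $890,300 = 307,694.57.
Rounded to nearest $5: Tooling $14,865; Shipping $329,055; Finishing $81,820; Logistics $156,870; Fabrication $307,695. Sum = $890,305.
Difference $890,300 − $890,305 = −$5 applied to Finishing: Finishing becomes $81,815.

Tooling: $14,865 · Shipping: $329,055 · Finishing: $81,815 · Logistics: $156,870 · Fabrication: $307,695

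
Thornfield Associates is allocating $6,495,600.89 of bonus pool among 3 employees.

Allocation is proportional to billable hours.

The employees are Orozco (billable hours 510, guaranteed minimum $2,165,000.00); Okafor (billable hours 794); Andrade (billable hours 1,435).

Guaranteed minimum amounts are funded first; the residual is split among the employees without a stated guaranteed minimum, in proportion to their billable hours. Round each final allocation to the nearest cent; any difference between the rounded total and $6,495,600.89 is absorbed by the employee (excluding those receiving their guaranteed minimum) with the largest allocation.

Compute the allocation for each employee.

Minimums first: Orozco $2,165,000.00. Balance $4,330,600.89.
Balance split over remaining billable hours 2,229: Okafor 1,542,618.7109 → $1,542,618.71; Andrade 2,787,982.1791 → $2,787,982.18.

Orozco: $2,165,000.00 · Okafor: $1,542,618.71 · Andrade: $2,787,982.18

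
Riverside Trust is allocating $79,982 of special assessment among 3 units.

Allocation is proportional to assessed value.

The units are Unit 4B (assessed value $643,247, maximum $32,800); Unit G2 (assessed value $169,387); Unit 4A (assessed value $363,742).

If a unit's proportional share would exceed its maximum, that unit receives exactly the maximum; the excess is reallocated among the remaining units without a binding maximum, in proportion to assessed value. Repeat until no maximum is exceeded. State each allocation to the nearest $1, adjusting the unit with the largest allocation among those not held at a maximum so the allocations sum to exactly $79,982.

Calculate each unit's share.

Assessed value total: 1,176,376.
Unconstrained shares: Unit 4B 43,734.47; Unit G2 11,516.65; Unit 4A 24,730.88.
Cap binds for Unit 4B ($32,800); residual $47,182 reallocated over remaining assessed value 533,129.
Shares after redistribution: Unit G2 14,990.78 → $14,991; Unit 4A 32,191.22 → $32,191.

Unit 4B: $32,800 · Unit G2: $14,991 · Unit 4A: $32,191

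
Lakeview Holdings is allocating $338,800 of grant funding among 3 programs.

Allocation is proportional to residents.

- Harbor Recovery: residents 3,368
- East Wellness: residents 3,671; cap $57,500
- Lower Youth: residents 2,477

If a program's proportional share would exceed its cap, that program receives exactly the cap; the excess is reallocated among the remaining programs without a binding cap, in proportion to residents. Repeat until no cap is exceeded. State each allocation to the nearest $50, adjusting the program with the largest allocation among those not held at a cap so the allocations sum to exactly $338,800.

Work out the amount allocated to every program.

Harbor Recovery: $162,100; East Wellness: $57,500; Lower Youth: $119,200

Combined residents = 9,516.
Proportional shares (ignoring caps): Harbor Recovery 119,911.56; East Wellness 130,699.33; Lower Youth 88,189.11.
Cap binds for East Wellness ($57,500); balance $281,300 reallocated over remaining residents 5,845.
Shares after redistribution: Harbor Recovery 162,090.40 → $162,100; Lower Youth 119,209.60 → $119,200.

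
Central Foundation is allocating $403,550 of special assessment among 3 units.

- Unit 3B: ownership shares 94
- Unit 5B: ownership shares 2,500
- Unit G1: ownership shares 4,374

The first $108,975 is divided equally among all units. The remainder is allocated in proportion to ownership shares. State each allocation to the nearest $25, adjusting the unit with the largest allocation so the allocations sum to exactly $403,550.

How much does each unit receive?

$108,975 shared equally gives $36,325 per unit.
Remainder $294,575 by ownership shares (total 6,968): Unit 3B 3,973.89 → $3,975; Unit 5B 105,688.50 → $105,700; Unit G1 184,912.61 → $184,925.
Rounding difference −$25 on remainder applied to Unit G1.
Totals: Unit 3B $36,325 + $3,975 = $40,300; Unit 5B $36,325 + $105,700 = $142,025; Unit G1 $36,325 + $184,900 = $221,225.

Unit 3B: $40,300 · Unit 5B: $142,025 · Unit G1: $221,225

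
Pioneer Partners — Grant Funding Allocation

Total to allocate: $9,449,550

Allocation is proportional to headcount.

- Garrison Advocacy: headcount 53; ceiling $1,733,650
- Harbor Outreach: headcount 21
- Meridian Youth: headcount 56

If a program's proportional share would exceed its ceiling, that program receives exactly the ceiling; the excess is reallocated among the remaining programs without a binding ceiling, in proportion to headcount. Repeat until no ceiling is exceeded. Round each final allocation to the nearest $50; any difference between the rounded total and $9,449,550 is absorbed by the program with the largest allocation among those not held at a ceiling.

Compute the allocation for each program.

Garrison Advocacy: $1,733,650; Harbor Outreach: $2,104,350; Meridian Youth: $5,611,550

Combined headcount = 130.
Unconstrained shares: Garrison Advocacy 3,852,508.85; Harbor Outreach 1,526,465.77; Meridian Youth 4,070,575.38.
Cap binds for Garrison Advocacy ($1,733,650); remaining pool $7,715,900 reallocated over remaining headcount 77.
Shares after redistribution: Harbor Outreach 2,104,336.36 → $2,104,350; Meridian Youth 5,611,563.64 → $5,611,550.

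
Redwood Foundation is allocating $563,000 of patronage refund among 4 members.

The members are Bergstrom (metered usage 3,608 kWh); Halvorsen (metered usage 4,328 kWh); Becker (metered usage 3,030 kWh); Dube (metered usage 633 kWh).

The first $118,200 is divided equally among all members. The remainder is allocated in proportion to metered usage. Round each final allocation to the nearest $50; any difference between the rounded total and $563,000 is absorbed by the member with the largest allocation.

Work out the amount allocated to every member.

Equal tier: $118,200 ÷ 4 = $29,550 apiece.
Remainder $444,800 by metered usage (total 11,599): Bergstrom 138,360.07 → $138,350; Halvorsen 165,970.72 → $165,950; Becker 116,194.84 → $116,200; Dube 24,274.37 → $24,250.
Rounding difference +$50 on remainder applied to Halvorsen.
Totals: Bergstrom $29,550 + $138,350 = $167,900; Halvorsen $29,550 + $166,000 = $195,550; Becker $29,550 + $116,200 = $145,750; Dube $29,550 + $24,250 = $53,800.

Bergstrom: $167,900 | Halvorsen: $195,550 | Becker: $145,750 | Dube: $53,800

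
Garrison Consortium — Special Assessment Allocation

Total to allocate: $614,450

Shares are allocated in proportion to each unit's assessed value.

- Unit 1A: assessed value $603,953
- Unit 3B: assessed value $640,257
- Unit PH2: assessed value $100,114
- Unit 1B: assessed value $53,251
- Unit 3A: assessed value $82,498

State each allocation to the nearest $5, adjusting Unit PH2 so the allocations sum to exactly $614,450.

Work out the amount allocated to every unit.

Unit 1A: $250,730 | Unit 3B: $265,800 | Unit PH2: $41,565 | Unit 1B: $22,105 | Unit 3A: $34,250

Assessed value total: 1,480,073.
Proportional shares: Unit 1A 603,953/1,480,073 × $614,450 = 250,730.15; Unit 3B 640,257/1,480,073 × $614,450 = 265,801.70; Unit PH2 100,114/1,480,073 × $614,450 = 41,562.17; Unit 1B 53,251/1,480,073 × $614,450 = 22,107.07; Unit 3A 82,498/1,480,073 × $614,450 = 34,248.92.
After rounding ($5): Unit 1A $250,730; Unit 3B $265,800; Unit PH2 $41,560; Unit 1B $22,105; Unit 3A $34,250. Sum = $614,445.
Difference $614,450 − $614,445 = +$5 applied to Unit PH2: Unit PH2 becomes $41,565.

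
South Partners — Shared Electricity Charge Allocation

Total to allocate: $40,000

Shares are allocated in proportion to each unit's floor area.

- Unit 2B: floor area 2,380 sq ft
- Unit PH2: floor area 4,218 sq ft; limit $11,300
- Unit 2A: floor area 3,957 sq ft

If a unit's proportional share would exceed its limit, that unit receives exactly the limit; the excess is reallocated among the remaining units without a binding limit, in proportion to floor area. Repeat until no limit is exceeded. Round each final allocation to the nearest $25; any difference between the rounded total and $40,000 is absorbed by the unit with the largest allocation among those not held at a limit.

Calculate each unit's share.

Sum of floor area: 10,555.
Proportional shares (ignoring caps): Unit 2B 9,019.42; Unit PH2 15,984.84; Unit 2A 14,995.74.
Capped: Unit PH2 ($11,300); remaining pool $28,700 reallocated over remaining floor area 6,337.
Redistributed shares: Unit 2B 10,778.92 → $10,775; Unit 2A 17,921.08 → $17,925.

Unit 2B: $10,775; Unit PH2: $11,300; Unit 2A: $17,925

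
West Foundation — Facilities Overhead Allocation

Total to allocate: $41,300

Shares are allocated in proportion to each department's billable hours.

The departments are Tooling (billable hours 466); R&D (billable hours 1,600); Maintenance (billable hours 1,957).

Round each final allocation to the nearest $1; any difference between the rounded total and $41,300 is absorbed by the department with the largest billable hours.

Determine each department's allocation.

Tooling: $4,784 | R&D: $16,426 | Maintenance: $20,090

Total billable hours = 4,023.
Raw shares: Tooling 466/4,023 × $41,300 = 4,783.94; R&D 1,600/4,023 × $41,300 = 16,425.55; Maintenance 1,957/4,023 × $41,300 = 20,090.505.
After rounding ($1): Tooling $4,784; R&D $16,426; Maintenance $20,091. Sum = $41,301.
Difference $41,300 − $41,301 = −$1 applied to largest billable hours (Maintenance): Maintenance becomes $20,090.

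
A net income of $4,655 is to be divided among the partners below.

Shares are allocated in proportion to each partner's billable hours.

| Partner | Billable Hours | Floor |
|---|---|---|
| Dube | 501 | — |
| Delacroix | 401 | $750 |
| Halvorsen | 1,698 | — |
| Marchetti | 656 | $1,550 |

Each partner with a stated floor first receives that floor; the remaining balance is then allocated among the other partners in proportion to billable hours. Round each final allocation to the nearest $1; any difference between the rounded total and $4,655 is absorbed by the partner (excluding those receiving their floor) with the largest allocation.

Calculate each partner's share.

Dube: $537; Delacroix: $750; Halvorsen: $1,818; Marchetti: $1,550

Fund the minimums — Delacroix $750; Marchetti $1,550. Residual $2,355.
Residual split over remaining billable hours 2,199: Dube 536.54 → $537; Halvorsen 1,818.46 → $1,818.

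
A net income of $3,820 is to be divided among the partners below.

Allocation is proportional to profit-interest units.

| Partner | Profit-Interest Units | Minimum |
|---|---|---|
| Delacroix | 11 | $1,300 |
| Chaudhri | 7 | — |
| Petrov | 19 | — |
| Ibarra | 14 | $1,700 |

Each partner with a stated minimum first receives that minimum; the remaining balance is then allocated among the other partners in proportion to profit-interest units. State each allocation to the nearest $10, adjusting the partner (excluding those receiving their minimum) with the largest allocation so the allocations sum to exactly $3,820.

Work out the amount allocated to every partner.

Delacroix: $1,300 · Chaudhri: $220 · Petrov: $600 · Ibarra: $1,700

Guaranteed amounts: Delacroix $1,300; Ibarra $1,700. Balance $820.
Balance split over remaining profit-interest units 26: Chaudhri 220.77 → $220; Petrov 599.23 → $600.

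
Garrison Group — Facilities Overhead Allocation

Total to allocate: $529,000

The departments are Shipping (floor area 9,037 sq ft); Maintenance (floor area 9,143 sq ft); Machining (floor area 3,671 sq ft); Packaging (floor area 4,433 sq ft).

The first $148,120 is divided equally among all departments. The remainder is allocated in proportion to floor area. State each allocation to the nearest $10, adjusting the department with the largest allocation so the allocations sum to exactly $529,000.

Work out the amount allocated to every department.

$148,120 shared equally gives $37,030 per department.
Remainder $380,880 by floor area (total 26,284): Shipping 130,954.67 → $130,950; Maintenance 132,490.71 → $132,490; Machining 53,196.26 → $53,200; Packaging 64,238.36 → $64,240.
Totals: Shipping $37,030 + $130,950 = $167,980; Maintenance $37,030 + $132,490 = $169,520; Machining $37,030 + $53,200 = $90,230; Packaging $37,030 + $64,240 = $101,270.

Shipping: $167,980; Maintenance: $169,520; Machining: $90,230; Packaging: $101,270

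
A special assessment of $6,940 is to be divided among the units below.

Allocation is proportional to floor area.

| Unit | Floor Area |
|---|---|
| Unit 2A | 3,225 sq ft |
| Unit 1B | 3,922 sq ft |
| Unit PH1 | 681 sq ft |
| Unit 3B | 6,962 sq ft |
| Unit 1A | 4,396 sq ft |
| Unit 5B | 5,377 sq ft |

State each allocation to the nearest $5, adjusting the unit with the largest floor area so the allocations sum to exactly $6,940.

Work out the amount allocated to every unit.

Unit 2A: $910 | Unit 1B: $1,110 | Unit PH1: $190 | Unit 3B: $1,970 | Unit 1A: $1,240 | Unit 5B: $1,520

Total floor area = 3,225 + 3,922 + 681 + 6,962 + 4,396 + 5,377 = 24,563.
Unrounded shares: Unit 2A 911.19; Unit 1B 1,108.12; Unit PH1 192.41; Unit 3B 1,967.03; Unit 1A 1,242.04; Unit 5B 1,519.21.
Rounded to nearest $5: Unit 2A $910; Unit 1B $1,110; Unit PH1 $190; Unit 3B $1,965; Unit 1A $1,240; Unit 5B $1,520. Sum = $6,935.
Difference $6,940 − $6,935 = +$5 applied to largest floor area (Unit 3B): Unit 3B becomes $1,970.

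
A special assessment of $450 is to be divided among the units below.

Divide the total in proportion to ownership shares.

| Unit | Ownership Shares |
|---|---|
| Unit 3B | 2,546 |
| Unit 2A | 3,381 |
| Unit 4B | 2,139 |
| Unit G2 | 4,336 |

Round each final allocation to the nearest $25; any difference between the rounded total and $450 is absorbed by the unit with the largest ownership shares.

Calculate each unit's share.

Sum of ownership shares: 2,546 + 3,381 + 2,139 + 4,336 = 12,402.
Proportional shares: Unit 3B 92.38; Unit 2A 122.68; Unit 4B 77.61; Unit G2 157.33.
Rounded to nearest $25: Unit 3B $100; Unit 2A $125; Unit 4B $75; Unit G2 $150. Sum = $450.
No rounding difference to absorb.

Unit 3B: $100; Unit 2A: $125; Unit 4B: $75; Unit G2: $150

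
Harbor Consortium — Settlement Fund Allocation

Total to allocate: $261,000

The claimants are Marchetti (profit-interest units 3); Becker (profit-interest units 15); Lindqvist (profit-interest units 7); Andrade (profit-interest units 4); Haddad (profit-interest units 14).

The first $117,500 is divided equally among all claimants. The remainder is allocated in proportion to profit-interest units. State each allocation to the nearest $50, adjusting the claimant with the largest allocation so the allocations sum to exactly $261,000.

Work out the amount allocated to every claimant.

Marchetti: $33,500 · Becker: $73,600 · Lindqvist: $46,850 · Andrade: $36,850 · Haddad: $70,200

Equal tier: $117,500 ÷ 5 = $23,500 apiece.
Remainder $143,500 by profit-interest units (total 43): Marchetti 10,011.63 → $10,000; Becker 50,058.14 → $50,050; Lindqvist 23,360.47 → $23,350; Andrade 13,348.84 → $13,350; Haddad 46,720.93 → $46,700.
Rounding difference +$50 on remainder applied to Becker.
Totals: Marchetti $23,500 + $10,000 = $33,500; Becker $23,500 + $50,100 = $73,600; Lindqvist $23,500 + $23,350 = $46,850; Andrade $23,500 + $13,350 = $36,850; Haddad $23,500 + $46,700 = $70,200.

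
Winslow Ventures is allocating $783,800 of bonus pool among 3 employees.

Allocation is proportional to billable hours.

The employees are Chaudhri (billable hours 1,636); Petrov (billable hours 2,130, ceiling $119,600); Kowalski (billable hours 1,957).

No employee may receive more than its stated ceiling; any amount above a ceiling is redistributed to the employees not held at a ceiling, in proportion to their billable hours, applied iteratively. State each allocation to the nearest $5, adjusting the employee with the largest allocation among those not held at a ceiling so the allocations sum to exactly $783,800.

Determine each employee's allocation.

Chaudhri: $302,430 · Petrov: $119,600 · Kowalski: $361,770

Total billable hours = 5,723.
Proportional shares (ignoring caps): Chaudhri 224,060.25; Petrov 291,716.58; Kowalski 268,023.17.
Capped: Petrov ($119,600); balance $664,200 reallocated over remaining billable hours 3,593.
Redistributed shares: Chaudhri 302,430.06 → $302,430; Kowalski 361,769.94 → $361,770.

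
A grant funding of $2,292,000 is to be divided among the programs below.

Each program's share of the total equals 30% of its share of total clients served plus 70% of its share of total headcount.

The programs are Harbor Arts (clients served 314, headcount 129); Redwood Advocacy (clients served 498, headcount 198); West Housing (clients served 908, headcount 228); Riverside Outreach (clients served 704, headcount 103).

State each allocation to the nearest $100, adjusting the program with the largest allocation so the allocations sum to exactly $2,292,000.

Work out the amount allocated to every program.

Totals — clients served 2,424, headcount 658.
Composite weights (30% clients served + 70% headcount): Harbor Arts 0.1761; Redwood Advocacy 0.2723; West Housing 0.3549; Riverside Outreach 0.1967.
Pro-rata amounts: Harbor Arts 403,610.72; Redwood Advocacy 624,047.34; West Housing 813,498.25; Riverside Outreach 450,843.69.
After rounding ($100): Harbor Arts $403,600; Redwood Advocacy $624,000; West Housing $813,500; Riverside Outreach $450,800. Sum = $2,291,900.
Difference $2,292,000 − $2,291,900 = +$100 applied to largest allocation (West Housing): West Housing becomes $813,600.

Harbor Arts: $403,600 | Redwood Advocacy: $624,000 | West Housing: $813,600 | Riverside Outreach: $450,800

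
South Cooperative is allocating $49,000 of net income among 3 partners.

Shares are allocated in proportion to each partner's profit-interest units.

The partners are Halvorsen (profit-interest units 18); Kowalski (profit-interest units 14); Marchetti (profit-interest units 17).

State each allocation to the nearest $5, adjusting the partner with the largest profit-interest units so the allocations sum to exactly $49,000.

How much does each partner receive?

Profit-interest units total: 18 + 14 + 17 = 49.
Proportional shares: Halvorsen 18,000.00; Kowalski 14,000.00; Marchetti 17,000.00.
Rounded to nearest $5: Halvorsen $18,000; Kowalski $14,000; Marchetti $17,000. Sum = $49,000.
Rounded total matches; no reconciliation needed.

Halvorsen: $18,000 | Kowalski: $14,000 | Marchetti: $17,000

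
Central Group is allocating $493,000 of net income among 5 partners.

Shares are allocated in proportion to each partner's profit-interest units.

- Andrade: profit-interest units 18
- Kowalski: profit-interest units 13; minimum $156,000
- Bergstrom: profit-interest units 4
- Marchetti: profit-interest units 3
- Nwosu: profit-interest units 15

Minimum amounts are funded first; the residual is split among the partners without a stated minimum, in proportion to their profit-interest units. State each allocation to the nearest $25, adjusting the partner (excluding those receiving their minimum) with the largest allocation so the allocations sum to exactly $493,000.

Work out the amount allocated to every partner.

Andrade: $151,650 · Kowalski: $156,000 · Bergstrom: $33,700 · Marchetti: $25,275 · Nwosu: $126,375

Minimums first: Kowalski $156,000. Balance $337,000.
Balance split over remaining profit-interest units 40: Andrade 151,650.00 → $151,650; Bergstrom 33,700.00 → $33,700; Marchetti 25,275.00 → $25,275; Nwosu 126,375.00 → $126,375.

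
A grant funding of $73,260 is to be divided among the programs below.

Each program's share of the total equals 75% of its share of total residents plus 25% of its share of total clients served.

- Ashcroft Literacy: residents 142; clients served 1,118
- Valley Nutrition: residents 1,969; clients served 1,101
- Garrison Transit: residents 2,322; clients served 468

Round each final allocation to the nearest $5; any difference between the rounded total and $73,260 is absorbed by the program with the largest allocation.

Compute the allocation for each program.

Ashcroft Literacy: $9,380; Valley Nutrition: $31,910; Garrison Transit: $31,970

Residents total 4,433; clients served total 2,687.
Composite weights (75% residents + 25% clients served): Ashcroft Literacy 0.1280; Valley Nutrition 0.4356; Garrison Transit 0.4364.
Proportional shares: Ashcroft Literacy 9,380.48; Valley Nutrition 31,909.43; Garrison Transit 31,970.08.
Rounded to nearest $5: Ashcroft Literacy $9,380; Valley Nutrition $31,910; Garrison Transit $31,970. Sum = $73,260.
Sum already equals the total — no adjustment.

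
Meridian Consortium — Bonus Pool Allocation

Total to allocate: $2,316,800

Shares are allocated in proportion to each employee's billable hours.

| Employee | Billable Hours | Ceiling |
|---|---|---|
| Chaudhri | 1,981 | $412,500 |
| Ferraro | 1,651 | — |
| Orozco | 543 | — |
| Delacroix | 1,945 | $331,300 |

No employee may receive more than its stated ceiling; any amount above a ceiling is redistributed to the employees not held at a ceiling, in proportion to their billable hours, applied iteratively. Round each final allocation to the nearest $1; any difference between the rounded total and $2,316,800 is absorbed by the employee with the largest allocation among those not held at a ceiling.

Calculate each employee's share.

Sum of billable hours: 6,120.
Pro-rata shares before constraints: Chaudhri 749,931.503; Ferraro 625,006.01; Orozco 205,559.22; Delacroix 736,303.27.
Cap binds for Chaudhri ($412,500), Delacroix ($331,300); residual $1,573,000 reallocated over remaining billable hours 2,194.
Shares after redistribution: Ferraro 1,183,693.25 → $1,183,693; Orozco 389,306.75 → $389,307.

Chaudhri: $412,500; Ferraro: $1,183,693; Orozco: $389,307; Delacroix: $331,300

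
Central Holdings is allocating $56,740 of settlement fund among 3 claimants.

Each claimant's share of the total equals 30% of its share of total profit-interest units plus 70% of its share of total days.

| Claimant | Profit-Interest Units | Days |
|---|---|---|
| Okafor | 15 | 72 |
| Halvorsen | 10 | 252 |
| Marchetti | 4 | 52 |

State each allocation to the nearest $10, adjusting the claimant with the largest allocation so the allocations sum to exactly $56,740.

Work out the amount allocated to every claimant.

Okafor: $16,410 · Halvorsen: $32,490 · Marchetti: $7,840

Totals — profit-interest units 29, days 376.
Combined weights (30% profit-interest units + 70% days): Okafor 0.2892; Halvorsen 0.5726; Marchetti 0.1382.
Raw shares: Okafor 16,410.06; Halvorsen 32,489.17; Marchetti 7,840.78.
After rounding ($10): Okafor $16,410; Halvorsen $32,490; Marchetti $7,840. Sum = $56,740.
Rounded total matches; no reconciliation needed.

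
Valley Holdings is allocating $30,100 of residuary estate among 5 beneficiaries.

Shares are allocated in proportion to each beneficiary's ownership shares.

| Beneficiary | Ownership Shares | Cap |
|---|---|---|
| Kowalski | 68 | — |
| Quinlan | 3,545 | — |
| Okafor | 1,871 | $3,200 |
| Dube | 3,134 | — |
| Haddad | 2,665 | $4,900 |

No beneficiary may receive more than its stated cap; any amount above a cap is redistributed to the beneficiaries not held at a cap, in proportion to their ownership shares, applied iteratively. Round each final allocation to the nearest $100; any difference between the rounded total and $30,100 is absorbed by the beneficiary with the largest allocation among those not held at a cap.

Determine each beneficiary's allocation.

Kowalski: $200; Quinlan: $11,600; Okafor: $3,200; Dube: $10,200; Haddad: $4,900

Combined ownership shares = 11,283.
Pro-rata shares before constraints: Kowalski 181.41; Quinlan 9,457.10; Okafor 4,991.32; Dube 8,360.67; Haddad 7,109.50.
Capped: Okafor ($3,200), Haddad ($4,900); remaining pool $22,000 reallocated over remaining ownership shares 6,747.
Remaining shares: Kowalski 221.73 → $200; Quinlan 11,559.21 → $11,600; Dube 10,219.06 → $10,200.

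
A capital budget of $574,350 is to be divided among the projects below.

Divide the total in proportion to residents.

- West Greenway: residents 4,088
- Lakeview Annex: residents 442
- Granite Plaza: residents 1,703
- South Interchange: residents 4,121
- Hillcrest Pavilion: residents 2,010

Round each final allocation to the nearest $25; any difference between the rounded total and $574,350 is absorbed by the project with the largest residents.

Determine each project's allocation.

Sum of residents: 12,364.
Unrounded shares: West Greenway 4,088/12,364 × $574,350 = 189,901.55; Lakeview Annex 442/12,364 × $574,350 = 20,532.41; Granite Plaza 1,703/12,364 × $574,350 = 79,110.16; South Interchange 4,121/12,364 × $574,350 = 191,434.52; Hillcrest Pavilion 2,010/12,364 × $574,350 = 93,371.36.
After rounding ($25): West Greenway $189,900; Lakeview Annex $20,525; Granite Plaza $79,100; South Interchange $191,425; Hillcrest Pavilion $93,375. Sum = $574,325.
Difference $574,350 − $574,325 = +$25 applied to largest residents (South Interchange): South Interchange becomes $191,450.

West Greenway: $189,900 · Lakeview Annex: $20,525 · Granite Plaza: $79,100 · South Interchange: $191,450 · Hillcrest Pavilion: $93,375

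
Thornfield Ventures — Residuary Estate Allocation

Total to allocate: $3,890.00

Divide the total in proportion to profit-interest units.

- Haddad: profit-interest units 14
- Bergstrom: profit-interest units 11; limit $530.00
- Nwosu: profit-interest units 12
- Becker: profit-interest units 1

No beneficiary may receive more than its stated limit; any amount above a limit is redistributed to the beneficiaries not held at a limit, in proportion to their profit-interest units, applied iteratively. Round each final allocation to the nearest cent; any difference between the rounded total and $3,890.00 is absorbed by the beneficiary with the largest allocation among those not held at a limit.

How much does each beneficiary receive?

Profit-interest units total: 38.
Pro-rata shares before constraints: Haddad 1,433.1579; Bergstrom 1,126.0526; Nwosu 1,228.4211; Becker 102.3684.
Capped: Bergstrom ($530.00); residual $3,360.00 reallocated over remaining profit-interest units 27.
Redistributed shares: Haddad 1,742.2222 → $1,742.22; Nwosu 1,493.3333 → $1,493.33; Becker 124.4444 → $124.44.
Rounding difference +$0.01 applied to Haddad → $1,742.23.

Haddad: $1,742.23 | Bergstrom: $530.00 | Nwosu: $1,493.33 | Becker: $124.44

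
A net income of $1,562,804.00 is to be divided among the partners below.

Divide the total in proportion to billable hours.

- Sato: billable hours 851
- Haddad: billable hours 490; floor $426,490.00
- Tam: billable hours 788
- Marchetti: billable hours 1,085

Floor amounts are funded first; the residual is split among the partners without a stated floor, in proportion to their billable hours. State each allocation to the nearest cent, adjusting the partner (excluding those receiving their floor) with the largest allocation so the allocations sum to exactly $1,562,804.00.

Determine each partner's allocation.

Sato: $354,993.84 | Haddad: $426,490.00 | Tam: $328,713.45 | Marchetti: $452,606.71

Fund the minimums — Haddad $426,490.00. Remaining pool $1,136,314.00.
Remaining pool split over remaining billable hours 2,724: Sato 354,993.8377 → $354,993.84; Tam 328,713.4479 → $328,713.45; Marchetti 452,606.7144 → $452,606.71.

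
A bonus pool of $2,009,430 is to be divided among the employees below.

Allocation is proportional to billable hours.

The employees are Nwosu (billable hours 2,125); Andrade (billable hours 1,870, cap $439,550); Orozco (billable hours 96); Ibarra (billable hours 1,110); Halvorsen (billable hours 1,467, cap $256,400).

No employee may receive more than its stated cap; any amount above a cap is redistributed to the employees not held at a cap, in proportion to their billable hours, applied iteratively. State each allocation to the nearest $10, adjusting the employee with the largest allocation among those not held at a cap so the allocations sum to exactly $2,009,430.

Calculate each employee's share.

Billable hours total: 6,668.
Proportional shares (ignoring caps): Nwosu 640,377.74; Andrade 563,532.41; Orozco 28,930.01; Ibarra 334,503.19; Halvorsen 442,086.65.
Held at cap: Andrade ($439,550), Halvorsen ($256,400); remaining pool $1,313,480 reallocated over remaining billable hours 3,331.
Shares after redistribution: Nwosu 837,930.05 → $837,930; Orozco 37,854.72 → $37,850; Ibarra 437,695.23 → $437,700.

Nwosu: $837,930; Andrade: $439,550; Orozco: $37,850; Ibarra: $437,700; Halvorsen: $256,400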